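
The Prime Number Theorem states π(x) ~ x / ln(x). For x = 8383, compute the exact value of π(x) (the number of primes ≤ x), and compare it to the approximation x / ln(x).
π(8383) = 1049;  x/ln(x) ≈ 927.94;  relative error ≈ 11.54%.

Directly count primes up to 8383: π(8383) = 1049. The PNT approximation gives 8383/ln(8383) ≈ 8383/9.03396 ≈ 927.94. Relative error (π(x) − x/ln(x)) / π(x) ≈ 11.54%; the approximation is known to undercount slightly (Li(x) is a better estimate).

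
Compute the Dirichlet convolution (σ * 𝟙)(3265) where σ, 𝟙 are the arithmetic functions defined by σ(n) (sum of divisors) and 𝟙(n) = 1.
(σ * 𝟙)(3265) = 4585

Divisors of 3265: [1, 5, 653, 3265]. For each d | 3265:
  d = 1: σ(1) · 𝟙(3265/1) = 1 · 1 = 1
  d = 5: σ(5) · 𝟙(3265/5) = 6 · 1 = 6
  d = 653: σ(653) · 𝟙(3265/653) = 654 · 1 = 654
  d = 3265: σ(3265) · 𝟙(3265/3265) = 3924 · 1 = 3924
Summing: (σ * 𝟙)(3265) = 1 + 6 + 654 + 3924 = 4585.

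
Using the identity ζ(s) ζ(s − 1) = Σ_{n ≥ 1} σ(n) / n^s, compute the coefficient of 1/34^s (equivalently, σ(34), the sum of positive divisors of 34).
σ(34) = 54

In the product (Σ m^0/m^s)(Σ k / k^s) = Σ (Σ_{d | n} d) / n^s, the coefficient of 1/n^s is σ(n) = Σ_{d | n} d. For n = 34, divisors are [1, 2, 17, 34]; summing: σ(34) = 54.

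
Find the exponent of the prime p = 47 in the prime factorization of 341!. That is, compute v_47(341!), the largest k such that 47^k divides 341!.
v_47(341!) = 7

Legendre's formula: v_p(n!) = Σ_{k ≥ 1} ⌊n / p^k⌋. For p = 47, n = 341, the terms are:
  ⌊341/47^1⌋ = ⌊341/47⌋ = 7
(the next term ⌊341/47^2⌋ = 0, terminating the sum). Summing: v_47(341!) = 7 = 7.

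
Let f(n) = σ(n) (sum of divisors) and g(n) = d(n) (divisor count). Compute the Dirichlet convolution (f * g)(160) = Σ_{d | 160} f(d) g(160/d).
(σ * d)(160) = 1752

Divisors of 160: [1, 2, 4, 5, 8, 10, 16, 20, 32, 40, 80, 160]. For each d | 160:
  d = 1: σ(1) · d(160/1) = 1 · 12 = 12
  d = 2: σ(2) · d(160/2) = 3 · 10 = 30
  d = 4: σ(4) · d(160/4) = 7 · 8 = 56
  d = 5: σ(5) · d(160/5) = 6 · 6 = 36
  d = 8: σ(8) · d(160/8) = 15 · 6 = 90
  d = 10: σ(10) · d(160/10) = 18 · 5 = 90
  d = 16: σ(16) · d(160/16) = 31 · 4 = 124
  d = 20: σ(20) · d(160/20) = 42 · 4 = 168
  d = 32: σ(32) · d(160/32) = 63 · 2 = 126
  d = 40: σ(40) · d(160/40) = 90 · 3 = 270
  d = 80: σ(80) · d(160/80) = 186 · 2 = 372
  d = 160: σ(160) · d(160/160) = 378 · 1 = 378
Summing: (σ * d)(160) = 12 + 30 + 56 + 36 + 90 + 90 + 124 + 168 + 126 + 270 + 372 + 378 = 1752.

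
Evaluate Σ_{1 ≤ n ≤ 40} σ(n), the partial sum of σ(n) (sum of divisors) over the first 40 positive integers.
Σ_{n ≤ 40} σ(n) = 1342

Compute σ(n) for each 1 ≤ n ≤ 40: σ(1) = 1, σ(2) = 3, σ(3) = 4, σ(4) = 7, σ(5) = 6, σ(6) = 12, σ(7) = 8, σ(8) = 15, σ(9) = 13, σ(10) = 18, σ(11) = 12, σ(12) = 28, σ(13) = 14, σ(14) = 24, σ(15) = 24, σ(16) = 31, σ(17) = 18, σ(18) = 39, σ(19) = 20, σ(20) = 42, σ(21) = 32, σ(22) = 36, σ(23) = 24, σ(24) = 60, σ(25) = 31, σ(26) = 42, σ(27) = 40, σ(28) = 56, σ(29) = 30, σ(30) = 72, σ(31) = 32, σ(32) = 63, σ(33) = 48, σ(34) = 54, σ(35) = 48, σ(36) = 91, σ(37) = 38, σ(38) = 60, σ(39) = 56, σ(40) = 90. Summing all 40 values: 1342. (Average order: Σ_{n ≤ x} σ(n) ~ (π²/12) x². For x = 40, (π²/12)·40² ≈ 1315.95.)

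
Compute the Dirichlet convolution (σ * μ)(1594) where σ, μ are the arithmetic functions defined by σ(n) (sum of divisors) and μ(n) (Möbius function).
(σ * μ)(1594) = 1594

Divisors of 1594: [1, 2, 797, 1594]. For each d | 1594:
  d = 1: σ(1) · μ(1594/1) = 1 · 1 = 1
  d = 2: σ(2) · μ(1594/2) = 3 · -1 = -3
  d = 797: σ(797) · μ(1594/797) = 798 · -1 = -798
  d = 1594: σ(1594) · μ(1594/1594) = 2394 · 1 = 2394
Summing: (σ * μ)(1594) = 1 + -3 + -798 + 2394 = 1594.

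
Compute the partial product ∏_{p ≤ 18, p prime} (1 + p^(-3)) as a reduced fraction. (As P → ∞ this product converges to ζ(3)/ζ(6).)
∏ = 163156871808/138140663375

The primes p ≤ 18 are [2, 3, 5, 7, 11, 13, 17]. For each, (1 + 1/p^3) = (p^3 + 1)/p^3. Multiplying these fractions over p ∈ [2, 3, 5, 7, 11, 13, 17] gives 163156871808/138140663375. (In the limit P → ∞ this tends to ζ(3)/ζ(6).)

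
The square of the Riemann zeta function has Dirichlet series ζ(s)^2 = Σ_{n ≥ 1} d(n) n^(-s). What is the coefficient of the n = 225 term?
d(225) = 9

ζ(s)^2 = (Σ 1/m^s)(Σ 1/k^s). The coefficient of 1/n^s in the product is the number of ordered pairs (m, k) with mk = n, which equals d(n). For n = 225, divisors are [1, 3, 5, 9, 15, 25, 45, 75, 225], so d(225) = 9.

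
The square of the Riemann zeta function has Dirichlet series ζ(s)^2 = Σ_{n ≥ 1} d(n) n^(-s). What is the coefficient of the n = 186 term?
d(186) = 8

ζ(s)^2 = (Σ 1/m^s)(Σ 1/k^s). The coefficient of 1/n^s in the product is the number of ordered pairs (m, k) with mk = n, which equals d(n). For n = 186, divisors are [1, 2, 3, 6, 31, 62, 93, 186], so d(186) = 8.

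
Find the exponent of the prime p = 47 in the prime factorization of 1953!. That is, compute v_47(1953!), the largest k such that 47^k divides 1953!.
v_47(1953!) = 41

Legendre's formula: v_p(n!) = Σ_{k ≥ 1} ⌊n / p^k⌋. For p = 47, n = 1953, the terms are:
  ⌊1953/47^1⌋ = ⌊1953/47⌋ = 41
(the next term ⌊1953/47^2⌋ = 0, terminating the sum). Summing: v_47(1953!) = 41 = 41.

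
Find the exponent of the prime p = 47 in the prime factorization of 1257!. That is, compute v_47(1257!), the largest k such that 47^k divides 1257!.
v_47(1257!) = 26

Legendre's formula: v_p(n!) = Σ_{k ≥ 1} ⌊n / p^k⌋. For p = 47, n = 1257, the terms are:
  ⌊1257/47^1⌋ = ⌊1257/47⌋ = 26
(the next term ⌊1257/47^2⌋ = 0, terminating the sum). Summing: v_47(1257!) = 26 = 26.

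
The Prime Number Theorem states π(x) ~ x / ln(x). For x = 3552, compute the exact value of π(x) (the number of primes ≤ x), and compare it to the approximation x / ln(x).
π(3552) = 497;  x/ln(x) ≈ 434.48;  relative error ≈ 12.58%.

Directly count primes up to 3552: π(3552) = 497. The PNT approximation gives 3552/ln(3552) ≈ 3552/8.17527 ≈ 434.48. Relative error (π(x) − x/ln(x)) / π(x) ≈ 12.58%; the approximation is known to undercount slightly (Li(x) is a better estimate).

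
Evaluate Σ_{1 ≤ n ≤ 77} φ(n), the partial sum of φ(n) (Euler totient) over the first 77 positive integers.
Σ_{n ≤ 77} φ(n) = 1832

Compute φ(n) for each 1 ≤ n ≤ 77: φ(1) = 1, φ(2) = 1, φ(3) = 2, φ(4) = 2, φ(5) = 4, φ(6) = 2, φ(7) = 6, φ(8) = 4, φ(9) = 6, φ(10) = 4, φ(11) = 10, φ(12) = 4, φ(13) = 12, φ(14) = 6, φ(15) = 8, φ(16) = 8, φ(17) = 16, φ(18) = 6, φ(19) = 18, φ(20) = 8, φ(21) = 12, φ(22) = 10, φ(23) = 22, φ(24) = 8, φ(25) = 20, φ(26) = 12, φ(27) = 18, φ(28) = 12, φ(29) = 28, φ(30) = 8, φ(31) = 30, φ(32) = 16, φ(33) = 20, φ(34) = 16, φ(35) = 24, φ(36) = 12, φ(37) = 36, φ(38) = 18, φ(39) = 24, φ(40) = 16, φ(41) = 40, φ(42) = 12, φ(43) = 42, φ(44) = 20, φ(45) = 24, φ(46) = 22, φ(47) = 46, φ(48) = 16, φ(49) = 42, φ(50) = 20, φ(51) = 32, φ(52) = 24, φ(53) = 52, φ(54) = 18, φ(55) = 40, φ(56) = 24, φ(57) = 36, φ(58) = 28, φ(59) = 58, φ(60) = 16, φ(61) = 60, φ(62) = 30, φ(63) = 36, φ(64) = 32, φ(65) = 48, φ(66) = 20, φ(67) = 66, φ(68) = 32, φ(69) = 44, φ(70) = 24, φ(71) = 70, φ(72) = 24, φ(73) = 72, φ(74) = 36, φ(75) = 40, φ(76) = 36, φ(77) = 60. Summing all 77 values: 1832. (Average order: Σ_{n ≤ x} φ(n) ~ (3/π²) x². For x = 77, (3/π²)·77² ≈ 1802.20.)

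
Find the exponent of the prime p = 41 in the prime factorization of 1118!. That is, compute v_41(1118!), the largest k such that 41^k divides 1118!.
v_41(1118!) = 27

Legendre's formula: v_p(n!) = Σ_{k ≥ 1} ⌊n / p^k⌋. For p = 41, n = 1118, the terms are:
  ⌊1118/41^1⌋ = ⌊1118/41⌋ = 27
(the next term ⌊1118/41^2⌋ = 0, terminating the sum). Summing: v_41(1118!) = 27 = 27.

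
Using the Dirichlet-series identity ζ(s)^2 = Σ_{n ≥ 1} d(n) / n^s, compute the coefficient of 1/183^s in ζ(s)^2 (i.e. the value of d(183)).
d(183) = 4

ζ(s)^2 = (Σ 1/m^s)(Σ 1/k^s). The coefficient of 1/n^s in the product is the number of ordered pairs (m, k) with mk = n, which equals d(n). For n = 183, divisors are [1, 3, 61, 183], so d(183) = 4.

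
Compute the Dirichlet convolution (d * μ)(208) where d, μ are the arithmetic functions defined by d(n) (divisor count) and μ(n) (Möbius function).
(d * μ)(208) = 1

Divisors of 208: [1, 2, 4, 8, 13, 16, 26, 52, 104, 208]. For each d | 208:
  d = 1: d(1) · μ(208/1) = 1 · 0 = 0
  d = 2: d(2) · μ(208/2) = 2 · 0 = 0
  d = 4: d(4) · μ(208/4) = 3 · 0 = 0
  d = 8: d(8) · μ(208/8) = 4 · 1 = 4
  d = 13: d(13) · μ(208/13) = 2 · 0 = 0
  d = 16: d(16) · μ(208/16) = 5 · -1 = -5
  d = 26: d(26) · μ(208/26) = 4 · 0 = 0
  d = 52: d(52) · μ(208/52) = 6 · 0 = 0
  d = 104: d(104) · μ(208/104) = 8 · -1 = -8
  d = 208: d(208) · μ(208/208) = 10 · 1 = 10
Summing: (d * μ)(208) = 0 + 0 + 0 + 4 + 0 + -5 + 0 + 0 + -8 + 10 = 1.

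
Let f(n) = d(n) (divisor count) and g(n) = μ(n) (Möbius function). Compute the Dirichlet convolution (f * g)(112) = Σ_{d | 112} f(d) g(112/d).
(d * μ)(112) = 1

Divisors of 112: [1, 2, 4, 7, 8, 14, 16, 28, 56, 112]. For each d | 112:
  d = 1: d(1) · μ(112/1) = 1 · 0 = 0
  d = 2: d(2) · μ(112/2) = 2 · 0 = 0
  d = 4: d(4) · μ(112/4) = 3 · 0 = 0
  d = 7: d(7) · μ(112/7) = 2 · 0 = 0
  d = 8: d(8) · μ(112/8) = 4 · 1 = 4
  d = 14: d(14) · μ(112/14) = 4 · 0 = 0
  d = 16: d(16) · μ(112/16) = 5 · -1 = -5
  d = 28: d(28) · μ(112/28) = 6 · 0 = 0
  d = 56: d(56) · μ(112/56) = 8 · -1 = -8
  d = 112: d(112) · μ(112/112) = 10 · 1 = 10
Summing: (d * μ)(112) = 0 + 0 + 0 + 0 + 4 + 0 + -5 + 0 + -8 + 10 = 1.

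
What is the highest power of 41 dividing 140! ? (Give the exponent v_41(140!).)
v_41(140!) = 3

Legendre's formula: v_p(n!) = Σ_{k ≥ 1} ⌊n / p^k⌋. For p = 41, n = 140, the terms are:
  ⌊140/41^1⌋ = ⌊140/41⌋ = 3
(the next term ⌊140/41^2⌋ = 0, terminating the sum). Summing: v_41(140!) = 3 = 3.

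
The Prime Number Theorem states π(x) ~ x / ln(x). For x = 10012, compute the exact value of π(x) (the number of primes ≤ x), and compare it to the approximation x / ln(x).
π(10012) = 1231;  x/ln(x) ≈ 1086.90;  relative error ≈ 11.71%.

Directly count primes up to 10012: π(10012) = 1231. The PNT approximation gives 10012/ln(10012) ≈ 10012/9.21154 ≈ 1086.90. Relative error (π(x) − x/ln(x)) / π(x) ≈ 11.71%; the approximation is known to undercount slightly (Li(x) is a better estimate).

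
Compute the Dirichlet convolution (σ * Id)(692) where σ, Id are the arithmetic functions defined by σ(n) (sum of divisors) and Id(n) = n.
(σ * Id)(692) = 5899

Divisors of 692: [1, 2, 4, 173, 346, 692]. For each d | 692:
  d = 1: σ(1) · Id(692/1) = 1 · 692 = 692
  d = 2: σ(2) · Id(692/2) = 3 · 346 = 1038
  d = 4: σ(4) · Id(692/4) = 7 · 173 = 1211
  d = 173: σ(173) · Id(692/173) = 174 · 4 = 696
  d = 346: σ(346) · Id(692/346) = 522 · 2 = 1044
  d = 692: σ(692) · Id(692/692) = 1218 · 1 = 1218
Summing: (σ * Id)(692) = 692 + 1038 + 1211 + 696 + 1044 + 1218 = 5899.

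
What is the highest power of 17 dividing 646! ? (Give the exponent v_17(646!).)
v_17(646!) = 40

Legendre's formula: v_p(n!) = Σ_{k ≥ 1} ⌊n / p^k⌋. For p = 17, n = 646, the terms are:
  ⌊646/17^1⌋ = ⌊646/17⌋ = 38
  ⌊646/17^2⌋ = ⌊646/289⌋ = 2
(the next term ⌊646/17^3⌋ = 0, terminating the sum). Summing: v_17(646!) = 38 + 2 = 40.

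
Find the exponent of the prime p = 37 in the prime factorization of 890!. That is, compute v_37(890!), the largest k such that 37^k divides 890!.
v_37(890!) = 24

Legendre's formula: v_p(n!) = Σ_{k ≥ 1} ⌊n / p^k⌋. For p = 37, n = 890, the terms are:
  ⌊890/37^1⌋ = ⌊890/37⌋ = 24
(the next term ⌊890/37^2⌋ = 0, terminating the sum). Summing: v_37(890!) = 24 = 24.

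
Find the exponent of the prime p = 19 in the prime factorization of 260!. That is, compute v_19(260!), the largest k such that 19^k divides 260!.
v_19(260!) = 13

Legendre's formula: v_p(n!) = Σ_{k ≥ 1} ⌊n / p^k⌋. For p = 19, n = 260, the terms are:
  ⌊260/19^1⌋ = ⌊260/19⌋ = 13
(the next term ⌊260/19^2⌋ = 0, terminating the sum). Summing: v_19(260!) = 13 = 13.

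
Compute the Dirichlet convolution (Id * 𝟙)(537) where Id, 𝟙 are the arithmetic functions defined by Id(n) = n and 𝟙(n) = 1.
(Id * 𝟙)(537) = 720

Divisors of 537: [1, 3, 179, 537]. For each d | 537:
  d = 1: Id(1) · 𝟙(537/1) = 1 · 1 = 1
  d = 3: Id(3) · 𝟙(537/3) = 3 · 1 = 3
  d = 179: Id(179) · 𝟙(537/179) = 179 · 1 = 179
  d = 537: Id(537) · 𝟙(537/537) = 537 · 1 = 537
Summing: (Id * 𝟙)(537) = 1 + 3 + 179 + 537 = 720.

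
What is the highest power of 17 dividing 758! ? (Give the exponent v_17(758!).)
v_17(758!) = 46

Legendre's formula: v_p(n!) = Σ_{k ≥ 1} ⌊n / p^k⌋. For p = 17, n = 758, the terms are:
  ⌊758/17^1⌋ = ⌊758/17⌋ = 44
  ⌊758/17^2⌋ = ⌊758/289⌋ = 2
(the next term ⌊758/17^3⌋ = 0, terminating the sum). Summing: v_17(758!) = 44 + 2 = 46.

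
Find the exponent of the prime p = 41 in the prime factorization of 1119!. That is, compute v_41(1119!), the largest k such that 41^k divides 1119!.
v_41(1119!) = 27

Legendre's formula: v_p(n!) = Σ_{k ≥ 1} ⌊n / p^k⌋. For p = 41, n = 1119, the terms are:
  ⌊1119/41^1⌋ = ⌊1119/41⌋ = 27
(the next term ⌊1119/41^2⌋ = 0, terminating the sum). Summing: v_41(1119!) = 27 = 27.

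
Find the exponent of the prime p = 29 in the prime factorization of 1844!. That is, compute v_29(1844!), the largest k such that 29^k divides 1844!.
v_29(1844!) = 65

Legendre's formula: v_p(n!) = Σ_{k ≥ 1} ⌊n / p^k⌋. For p = 29, n = 1844, the terms are:
  ⌊1844/29^1⌋ = ⌊1844/29⌋ = 63
  ⌊1844/29^2⌋ = ⌊1844/841⌋ = 2
(the next term ⌊1844/29^3⌋ = 0, terminating the sum). Summing: v_29(1844!) = 63 + 2 = 65.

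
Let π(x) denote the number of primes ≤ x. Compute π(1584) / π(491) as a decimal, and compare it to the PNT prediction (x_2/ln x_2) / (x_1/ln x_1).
π(1584)/π(491) = 250/94 ≈ 2.6596;  PNT prediction ≈ 2.7132.

π(491) = 94 and π(1584) = 250, so π(1584)/π(491) ≈ 2.6596. The PNT-predicted ratio is (1584/ln(1584)) / (491/ln(491)) ≈ 2.7132. The two agree to within a few percent, as expected.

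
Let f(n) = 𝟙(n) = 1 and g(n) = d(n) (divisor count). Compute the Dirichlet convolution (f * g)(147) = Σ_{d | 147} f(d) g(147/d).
(𝟙 * d)(147) = 18

Divisors of 147: [1, 3, 7, 21, 49, 147]. For each d | 147:
  d = 1: 𝟙(1) · d(147/1) = 1 · 6 = 6
  d = 3: 𝟙(3) · d(147/3) = 1 · 3 = 3
  d = 7: 𝟙(7) · d(147/7) = 1 · 4 = 4
  d = 21: 𝟙(21) · d(147/21) = 1 · 2 = 2
  d = 49: 𝟙(49) · d(147/49) = 1 · 2 = 2
  d = 147: 𝟙(147) · d(147/147) = 1 · 1 = 1
Summing: (𝟙 * d)(147) = 6 + 3 + 4 + 2 + 2 + 1 = 18.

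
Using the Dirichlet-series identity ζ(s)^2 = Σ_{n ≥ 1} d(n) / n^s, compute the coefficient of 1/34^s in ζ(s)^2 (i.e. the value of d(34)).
d(34) = 4

ζ(s)^2 = (Σ 1/m^s)(Σ 1/k^s). The coefficient of 1/n^s in the product is the number of ordered pairs (m, k) with mk = n, which equals d(n). For n = 34, divisors are [1, 2, 17, 34], so d(34) = 4.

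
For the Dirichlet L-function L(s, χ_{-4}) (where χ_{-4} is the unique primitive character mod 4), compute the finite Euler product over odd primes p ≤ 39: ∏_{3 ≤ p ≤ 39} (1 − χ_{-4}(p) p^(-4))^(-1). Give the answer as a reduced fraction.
∏ = 36907491853859640421662745584761054387/37320078298954450639637508295357366272

The odd primes p ≤ 39 are [3, 5, 7, 11, 13, 17, 19, 23, 29, 31, 37]. For each, χ(p) = 1 if p ≡ 1 mod 4, χ(p) = −1 if p ≡ 3 mod 4. Taking (1 − χ(p)/p^4)^(-1) = p^4/(p^4 − χ(p)): (1 − (-1)/3^4)^(-1) · (1 − (1)/5^4)^(-1) · (1 − (-1)/7^4)^(-1) · (1 − (-1)/11^4)^(-1) · (1 − (1)/13^4)^(-1) · (1 − (1)/17^4)^(-1) · (1 − (-1)/19^4)^(-1) · (1 − (-1)/23^4)^(-1) · (1 − (1)/29^4)^(-1) · (1 − (-1)/31^4)^(-1) · (1 − (1)/37^4)^(-1) = 36907491853859640421662745584761054387/37320078298954450639637508295357366272.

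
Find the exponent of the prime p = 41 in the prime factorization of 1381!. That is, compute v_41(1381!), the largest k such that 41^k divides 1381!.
v_41(1381!) = 33

Legendre's formula: v_p(n!) = Σ_{k ≥ 1} ⌊n / p^k⌋. For p = 41, n = 1381, the terms are:
  ⌊1381/41^1⌋ = ⌊1381/41⌋ = 33
(the next term ⌊1381/41^2⌋ = 0, terminating the sum). Summing: v_41(1381!) = 33 = 33.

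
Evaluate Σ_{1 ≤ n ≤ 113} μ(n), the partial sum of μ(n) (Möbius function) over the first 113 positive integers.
Σ_{n ≤ 113} μ(n) = -5

Compute μ(n) for each 1 ≤ n ≤ 113: μ(1) = 1, μ(2) = -1, μ(3) = -1, μ(4) = 0, μ(5) = -1, μ(6) = 1, μ(7) = -1, μ(8) = 0, μ(9) = 0, μ(10) = 1, μ(11) = -1, μ(12) = 0, μ(13) = -1, μ(14) = 1, μ(15) = 1, μ(16) = 0, μ(17) = -1, μ(18) = 0, μ(19) = -1, μ(20) = 0, μ(21) = 1, μ(22) = 1, μ(23) = -1, μ(24) = 0, μ(25) = 0, μ(26) = 1, μ(27) = 0, μ(28) = 0, μ(29) = -1, μ(30) = -1, μ(31) = -1, μ(32) = 0, μ(33) = 1, μ(34) = 1, μ(35) = 1, μ(36) = 0, μ(37) = -1, μ(38) = 1, μ(39) = 1, μ(40) = 0, μ(41) = -1, μ(42) = -1, μ(43) = -1, μ(44) = 0, μ(45) = 0, μ(46) = 1, μ(47) = -1, μ(48) = 0, μ(49) = 0, μ(50) = 0, μ(51) = 1, μ(52) = 0, μ(53) = -1, μ(54) = 0, μ(55) = 1, μ(56) = 0, μ(57) = 1, μ(58) = 1, μ(59) = -1, μ(60) = 0, μ(61) = -1, μ(62) = 1, μ(63) = 0, μ(64) = 0, μ(65) = 1, μ(66) = -1, μ(67) = -1, μ(68) = 0, μ(69) = 1, μ(70) = -1, μ(71) = -1, μ(72) = 0, μ(73) = -1, μ(74) = 1, μ(75) = 0, μ(76) = 0, μ(77) = 1, μ(78) = -1, μ(79) = -1, μ(80) = 0, μ(81) = 0, μ(82) = 1, μ(83) = -1, μ(84) = 0, μ(85) = 1, μ(86) = 1, μ(87) = 1, μ(88) = 0, μ(89) = -1, μ(90) = 0, μ(91) = 1, μ(92) = 0, μ(93) = 1, μ(94) = 1, μ(95) = 1, μ(96) = 0, μ(97) = -1, μ(98) = 0, μ(99) = 0, μ(100) = 0, μ(101) = -1, μ(102) = -1, μ(103) = -1, μ(104) = 0, μ(105) = -1, μ(106) = 1, μ(107) = -1, μ(108) = 0, μ(109) = -1, μ(110) = -1, μ(111) = 1, μ(112) = 0, μ(113) = -1. Summing all 113 values: -5. (Mertens function M(x) = Σ_{n ≤ x} μ(n); on average M(x) should be small (PNT ⟺ M(x) = o(x)).)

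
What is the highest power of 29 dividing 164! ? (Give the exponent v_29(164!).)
v_29(164!) = 5

Legendre's formula: v_p(n!) = Σ_{k ≥ 1} ⌊n / p^k⌋. For p = 29, n = 164, the terms are:
  ⌊164/29^1⌋ = ⌊164/29⌋ = 5
(the next term ⌊164/29^2⌋ = 0, terminating the sum). Summing: v_29(164!) = 5 = 5.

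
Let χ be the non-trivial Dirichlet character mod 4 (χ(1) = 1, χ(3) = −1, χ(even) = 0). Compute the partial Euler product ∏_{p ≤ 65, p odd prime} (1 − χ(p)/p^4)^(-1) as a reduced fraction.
∏ = 81934214988902113115031508050672702841756592198516788686922065253543/82850154482442028729801746725895742819441886414557775886809038848000

The odd primes p ≤ 65 are [3, 5, 7, 11, 13, 17, 19, 23, 29, 31, 37, 41, 43, 47, 53, 59, 61]. For each, χ(p) = 1 if p ≡ 1 mod 4, χ(p) = −1 if p ≡ 3 mod 4. Taking (1 − χ(p)/p^4)^(-1) = p^4/(p^4 − χ(p)): (1 − (-1)/3^4)^(-1) · (1 − (1)/5^4)^(-1) · (1 − (-1)/7^4)^(-1) · (1 − (-1)/11^4)^(-1) · (1 − (1)/13^4)^(-1) · (1 − (1)/17^4)^(-1) · (1 − (-1)/19^4)^(-1) · (1 − (-1)/23^4)^(-1) · (1 − (1)/29^4)^(-1) · (1 − (-1)/31^4)^(-1) · (1 − (1)/37^4)^(-1) · (1 − (1)/41^4)^(-1) · (1 − (-1)/43^4)^(-1) · (1 − (-1)/47^4)^(-1) · (1 − (1)/53^4)^(-1) · (1 − (-1)/59^4)^(-1) · (1 − (1)/61^4)^(-1) = 81934214988902113115031508050672702841756592198516788686922065253543/82850154482442028729801746725895742819441886414557775886809038848000.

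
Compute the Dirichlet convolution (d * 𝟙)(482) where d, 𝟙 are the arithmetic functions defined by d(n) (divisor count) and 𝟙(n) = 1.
(d * 𝟙)(482) = 9

Divisors of 482: [1, 2, 241, 482]. For each d | 482:
  d = 1: d(1) · 𝟙(482/1) = 1 · 1 = 1
  d = 2: d(2) · 𝟙(482/2) = 2 · 1 = 2
  d = 241: d(241) · 𝟙(482/241) = 2 · 1 = 2
  d = 482: d(482) · 𝟙(482/482) = 4 · 1 = 4
Summing: (d * 𝟙)(482) = 1 + 2 + 2 + 4 = 9.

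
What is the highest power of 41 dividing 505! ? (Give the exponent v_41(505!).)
v_41(505!) = 12

Legendre's formula: v_p(n!) = Σ_{k ≥ 1} ⌊n / p^k⌋. For p = 41, n = 505, the terms are:
  ⌊505/41^1⌋ = ⌊505/41⌋ = 12
(the next term ⌊505/41^2⌋ = 0, terminating the sum). Summing: v_41(505!) = 12 = 12.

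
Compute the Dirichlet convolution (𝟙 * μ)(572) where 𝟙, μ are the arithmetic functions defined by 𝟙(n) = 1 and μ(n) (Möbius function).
(𝟙 * μ)(572) = 0

Divisors of 572: [1, 2, 4, 11, 13, 22, 26, 44, 52, 143, 286, 572]. For each d | 572:
  d = 1: 𝟙(1) · μ(572/1) = 1 · 0 = 0
  d = 2: 𝟙(2) · μ(572/2) = 1 · -1 = -1
  d = 4: 𝟙(4) · μ(572/4) = 1 · 1 = 1
  d = 11: 𝟙(11) · μ(572/11) = 1 · 0 = 0
  d = 13: 𝟙(13) · μ(572/13) = 1 · 0 = 0
  d = 22: 𝟙(22) · μ(572/22) = 1 · 1 = 1
  d = 26: 𝟙(26) · μ(572/26) = 1 · 1 = 1
  d = 44: 𝟙(44) · μ(572/44) = 1 · -1 = -1
  d = 52: 𝟙(52) · μ(572/52) = 1 · -1 = -1
  d = 143: 𝟙(143) · μ(572/143) = 1 · 0 = 0
  d = 286: 𝟙(286) · μ(572/286) = 1 · -1 = -1
  d = 572: 𝟙(572) · μ(572/572) = 1 · 1 = 1
Summing: (𝟙 * μ)(572) = 0 + -1 + 1 + 0 + 0 + 1 + 1 + -1 + -1 + 0 + -1 + 1 = 0.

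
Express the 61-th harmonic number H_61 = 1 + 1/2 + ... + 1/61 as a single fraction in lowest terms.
H_61 = 925372872575832277072279171/197044480683803711251893600

Direct summation: H_61 = 1 + 1/2 + ... + 1/61. The least common denominator is lcm(1, ..., 61) = 591133442051411133755680800; over this denominator the numerator is 591133442051411133755680800 + 295566721025705566877840400 + 197044480683803711251893600 + 147783360512852783438920200 + 118226688410282226751136160 + 98522240341901855625946800 + 84447634578773019107954400 + 73891680256426391719460100 + 65681493561267903750631200 + 59113344205141113375568080 + 53739403822855557614152800 + 49261120170950927812973400 + 45471803234723933365821600 + 42223817289386509553977200 + 39408896136760742250378720 + 36945840128213195859730050 + 34772555414788890220922400 + 32840746780633951875315600 + 31112286423758480723983200 + 29556672102570556687784040 + 28149211526257673035984800 + 26869701911427778807076400 + 25701454002235266685029600 + 24630560085475463906486700 + 23645337682056445350227232 + 22735901617361966682910800 + 21893831187089301250210400 + 21111908644693254776988600 + 20383911794876245991575200 + 19704448068380371125189360 + 19068820711335843024376800 + 18472920064106597929865025 + 17913134607618519204717600 + 17386277707394445110461200 + 16889526915754603821590880 + 16420373390316975937657800 + 15976579514903003615018400 + 15556143211879240361991600 + 15157267744907977788607200 + 14778336051285278343892020 + 14417888830522222774528800 + 14074605763128836517992400 + 13747289350032817064085600 + 13434850955713889403538200 + 13136298712253580750126240 + 12850727001117633342514800 + 12577307277689598590546400 + 12315280042737731953243350 + 12063947796967574158279200 + 11822668841028222675113616 + 11590851804929630073640800 + 11367950808680983341455400 + 11153461170781342146333600 + 10946915593544650625105200 + 10747880764571111522830560 + 10555954322346627388494300 + 10370762141252826907994400 + 10191955897438122995787600 + 10019210882227307351791200 + 9852224034190185562594680 + 9690712164777231700912800 = 2776118617727496831216837513, so H_61 = 2776118617727496831216837513/591133442051411133755680800; reducing by gcd(2776118617727496831216837513, 591133442051411133755680800) = 3 gives 925372872575832277072279171/197044480683803711251893600 ≈ 4.69626. (The PNT-adjacent estimate ln(61) + γ ≈ 4.68809 matches within O(1/n).)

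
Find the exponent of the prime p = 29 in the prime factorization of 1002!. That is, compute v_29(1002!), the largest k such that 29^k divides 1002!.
v_29(1002!) = 35

Legendre's formula: v_p(n!) = Σ_{k ≥ 1} ⌊n / p^k⌋. For p = 29, n = 1002, the terms are:
  ⌊1002/29^1⌋ = ⌊1002/29⌋ = 34
  ⌊1002/29^2⌋ = ⌊1002/841⌋ = 1
(the next term ⌊1002/29^3⌋ = 0, terminating the sum). Summing: v_29(1002!) = 34 + 1 = 35.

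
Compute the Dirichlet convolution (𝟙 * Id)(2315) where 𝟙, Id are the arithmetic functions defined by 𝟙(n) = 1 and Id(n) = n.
(𝟙 * Id)(2315) = 2784

Divisors of 2315: [1, 5, 463, 2315]. For each d | 2315:
  d = 1: 𝟙(1) · Id(2315/1) = 1 · 2315 = 2315
  d = 5: 𝟙(5) · Id(2315/5) = 1 · 463 = 463
  d = 463: 𝟙(463) · Id(2315/463) = 1 · 5 = 5
  d = 2315: 𝟙(2315) · Id(2315/2315) = 1 · 1 = 1
Summing: (𝟙 * Id)(2315) = 2315 + 463 + 5 + 1 = 2784.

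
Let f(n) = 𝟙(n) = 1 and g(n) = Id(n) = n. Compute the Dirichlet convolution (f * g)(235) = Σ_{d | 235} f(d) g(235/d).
(𝟙 * Id)(235) = 288

Divisors of 235: [1, 5, 47, 235]. For each d | 235:
  d = 1: 𝟙(1) · Id(235/1) = 1 · 235 = 235
  d = 5: 𝟙(5) · Id(235/5) = 1 · 47 = 47
  d = 47: 𝟙(47) · Id(235/47) = 1 · 5 = 5
  d = 235: 𝟙(235) · Id(235/235) = 1 · 1 = 1
Summing: (𝟙 * Id)(235) = 235 + 47 + 5 + 1 = 288.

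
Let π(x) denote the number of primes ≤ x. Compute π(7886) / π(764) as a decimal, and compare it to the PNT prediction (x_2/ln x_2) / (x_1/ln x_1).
π(7886)/π(764) = 997/135 ≈ 7.3852;  PNT prediction ≈ 7.6367.

π(764) = 135 and π(7886) = 997, so π(7886)/π(764) ≈ 7.3852. The PNT-predicted ratio is (7886/ln(7886)) / (764/ln(764)) ≈ 7.6367. The two agree to within a few percent, as expected.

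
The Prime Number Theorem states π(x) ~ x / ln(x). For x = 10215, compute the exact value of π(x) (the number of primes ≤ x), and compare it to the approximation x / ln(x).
π(10215) = 1253;  x/ln(x) ≈ 1106.52;  relative error ≈ 11.69%.

Directly count primes up to 10215: π(10215) = 1253. The PNT approximation gives 10215/ln(10215) ≈ 10215/9.23161 ≈ 1106.52. Relative error (π(x) − x/ln(x)) / π(x) ≈ 11.69%; the approximation is known to undercount slightly (Li(x) is a better estimate).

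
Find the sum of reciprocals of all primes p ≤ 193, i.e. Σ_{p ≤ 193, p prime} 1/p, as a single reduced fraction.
Σ 1/p = 385774678978047295113064712800727674369526436922217581784412894295689697835549/198962376391690981640415251545285153602734402721821058212203976095413910572270

π(193) = 44, so the primes ≤ 193 are [2, 3, 5, 7, 11, 13, 17, 19, 23, 29, 31, 37, 41, 43, 47, 53, 59, 61, 67, 71, 73, 79, 83, 89, 97, 101, 103, 107, 109, 113, 127, 131, 137, 139, 149, 151, 157, 163, 167, 173, 179, 181, 191, 193]. Summing 1/p over these primes: 385774678978047295113064712800727674369526436922217581784412894295689697835549/198962376391690981640415251545285153602734402721821058212203976095413910572270 ≈ 1.9389. Mertens estimate ln ln(193) + 0.2615 ≈ 1.9221.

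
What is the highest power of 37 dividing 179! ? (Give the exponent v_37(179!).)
v_37(179!) = 4

Legendre's formula: v_p(n!) = Σ_{k ≥ 1} ⌊n / p^k⌋. For p = 37, n = 179, the terms are:
  ⌊179/37^1⌋ = ⌊179/37⌋ = 4
(the next term ⌊179/37^2⌋ = 0, terminating the sum). Summing: v_37(179!) = 4 = 4.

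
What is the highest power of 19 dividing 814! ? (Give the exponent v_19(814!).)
v_19(814!) = 44

Legendre's formula: v_p(n!) = Σ_{k ≥ 1} ⌊n / p^k⌋. For p = 19, n = 814, the terms are:
  ⌊814/19^1⌋ = ⌊814/19⌋ = 42
  ⌊814/19^2⌋ = ⌊814/361⌋ = 2
(the next term ⌊814/19^3⌋ = 0, terminating the sum). Summing: v_19(814!) = 42 + 2 = 44.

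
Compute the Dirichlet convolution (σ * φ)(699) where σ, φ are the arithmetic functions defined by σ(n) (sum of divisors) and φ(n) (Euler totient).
(σ * φ)(699) = 2796

Divisors of 699: [1, 3, 233, 699]. For each d | 699:
  d = 1: σ(1) · φ(699/1) = 1 · 464 = 464
  d = 3: σ(3) · φ(699/3) = 4 · 232 = 928
  d = 233: σ(233) · φ(699/233) = 234 · 2 = 468
  d = 699: σ(699) · φ(699/699) = 936 · 1 = 936
Summing: (σ * φ)(699) = 464 + 928 + 468 + 936 = 2796.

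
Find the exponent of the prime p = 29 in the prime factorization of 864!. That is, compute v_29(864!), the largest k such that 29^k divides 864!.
v_29(864!) = 30

Legendre's formula: v_p(n!) = Σ_{k ≥ 1} ⌊n / p^k⌋. For p = 29, n = 864, the terms are:
  ⌊864/29^1⌋ = ⌊864/29⌋ = 29
  ⌊864/29^2⌋ = ⌊864/841⌋ = 1
(the next term ⌊864/29^3⌋ = 0, terminating the sum). Summing: v_29(864!) = 29 + 1 = 30.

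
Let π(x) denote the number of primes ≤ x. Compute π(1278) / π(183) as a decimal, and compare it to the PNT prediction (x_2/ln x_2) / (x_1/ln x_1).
π(1278)/π(183) = 206/42 ≈ 4.9048;  PNT prediction ≈ 5.0861.

π(183) = 42 and π(1278) = 206, so π(1278)/π(183) ≈ 4.9048. The PNT-predicted ratio is (1278/ln(1278)) / (183/ln(183)) ≈ 5.0861. The two agree to within a few percent, as expected.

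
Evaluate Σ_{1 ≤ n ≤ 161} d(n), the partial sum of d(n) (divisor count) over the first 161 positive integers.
Σ_{n ≤ 161} d(n) = 846

Compute d(n) for each 1 ≤ n ≤ 161: d(1) = 1, d(2) = 2, d(3) = 2, d(4) = 3, d(5) = 2, d(6) = 4, d(7) = 2, d(8) = 4, d(9) = 3, d(10) = 4, d(11) = 2, d(12) = 6, d(13) = 2, d(14) = 4, d(15) = 4, d(16) = 5, d(17) = 2, d(18) = 6, d(19) = 2, d(20) = 6, d(21) = 4, d(22) = 4, d(23) = 2, d(24) = 8, d(25) = 3, d(26) = 4, d(27) = 4, d(28) = 6, d(29) = 2, d(30) = 8, d(31) = 2, d(32) = 6, d(33) = 4, d(34) = 4, d(35) = 4, d(36) = 9, d(37) = 2, d(38) = 4, d(39) = 4, d(40) = 8, d(41) = 2, d(42) = 8, d(43) = 2, d(44) = 6, d(45) = 6, d(46) = 4, d(47) = 2, d(48) = 10, d(49) = 3, d(50) = 6, d(51) = 4, d(52) = 6, d(53) = 2, d(54) = 8, d(55) = 4, d(56) = 8, d(57) = 4, d(58) = 4, d(59) = 2, d(60) = 12, d(61) = 2, d(62) = 4, d(63) = 6, d(64) = 7, d(65) = 4, d(66) = 8, d(67) = 2, d(68) = 6, d(69) = 4, d(70) = 8, d(71) = 2, d(72) = 12, d(73) = 2, d(74) = 4, d(75) = 6, d(76) = 6, d(77) = 4, d(78) = 8, d(79) = 2, d(80) = 10, d(81) = 5, d(82) = 4, d(83) = 2, d(84) = 12, d(85) = 4, d(86) = 4, d(87) = 4, d(88) = 8, d(89) = 2, d(90) = 12, d(91) = 4, d(92) = 6, d(93) = 4, d(94) = 4, d(95) = 4, d(96) = 12, d(97) = 2, d(98) = 6, d(99) = 6, d(100) = 9, d(101) = 2, d(102) = 8, d(103) = 2, d(104) = 8, d(105) = 8, d(106) = 4, d(107) = 2, d(108) = 12, d(109) = 2, d(110) = 8, d(111) = 4, d(112) = 10, d(113) = 2, d(114) = 8, d(115) = 4, d(116) = 6, d(117) = 6, d(118) = 4, d(119) = 4, d(120) = 16, d(121) = 3, d(122) = 4, d(123) = 4, d(124) = 6, d(125) = 4, d(126) = 12, d(127) = 2, d(128) = 8, d(129) = 4, d(130) = 8, d(131) = 2, d(132) = 12, d(133) = 4, d(134) = 4, d(135) = 8, d(136) = 8, d(137) = 2, d(138) = 8, d(139) = 2, d(140) = 12, d(141) = 4, d(142) = 4, d(143) = 4, d(144) = 15, d(145) = 4, d(146) = 4, d(147) = 6, d(148) = 6, d(149) = 2, d(150) = 12, d(151) = 2, d(152) = 8, d(153) = 6, d(154) = 8, d(155) = 4, d(156) = 12, d(157) = 2, d(158) = 4, d(159) = 4, d(160) = 12, d(161) = 4. Summing all 161 values: 846. (Dirichlet's divisor formula: Σ_{n ≤ x} d(n) = x ln(x) + (2γ − 1) x + O(√x). For x = 161, the asymptotic estimate is ≈ 842.97.)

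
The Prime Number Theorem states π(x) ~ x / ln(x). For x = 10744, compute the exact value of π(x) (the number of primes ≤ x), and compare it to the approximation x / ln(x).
π(10744) = 1310;  x/ln(x) ≈ 1157.50;  relative error ≈ 11.64%.

Directly count primes up to 10744: π(10744) = 1310. The PNT approximation gives 10744/ln(10744) ≈ 10744/9.28210 ≈ 1157.50. Relative error (π(x) − x/ln(x)) / π(x) ≈ 11.64%; the approximation is known to undercount slightly (Li(x) is a better estimate).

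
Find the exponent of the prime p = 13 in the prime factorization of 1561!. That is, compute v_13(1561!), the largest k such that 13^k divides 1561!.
v_13(1561!) = 129

Legendre's formula: v_p(n!) = Σ_{k ≥ 1} ⌊n / p^k⌋. For p = 13, n = 1561, the terms are:
  ⌊1561/13^1⌋ = ⌊1561/13⌋ = 120
  ⌊1561/13^2⌋ = ⌊1561/169⌋ = 9
(the next term ⌊1561/13^3⌋ = 0, terminating the sum). Summing: v_13(1561!) = 120 + 9 = 129.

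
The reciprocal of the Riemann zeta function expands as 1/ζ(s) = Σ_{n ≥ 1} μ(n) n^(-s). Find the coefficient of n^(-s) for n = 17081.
μ(17081) = -1

Factor n = 17081 = 19 · 29 · 31. μ(n) = 0 if any exponent ≥ 2 (not squarefree); otherwise μ(n) = (−1)^{ω(n)} where ω(n) is the number of distinct prime factors. Applying: μ(17081) = -1.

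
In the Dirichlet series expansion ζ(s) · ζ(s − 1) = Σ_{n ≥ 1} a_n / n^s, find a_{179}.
σ(179) = 180

In the product (Σ m^0/m^s)(Σ k / k^s) = Σ (Σ_{d | n} d) / n^s, the coefficient of 1/n^s is σ(n) = Σ_{d | n} d. For n = 179, divisors are [1, 179]; summing: σ(179) = 180.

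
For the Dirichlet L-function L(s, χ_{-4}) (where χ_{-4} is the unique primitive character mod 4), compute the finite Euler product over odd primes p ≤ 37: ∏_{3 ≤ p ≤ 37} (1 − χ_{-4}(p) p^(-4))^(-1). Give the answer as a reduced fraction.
∏ = 36907491853859640421662745584761054387/37320078298954450639637508295357366272

The odd primes p ≤ 37 are [3, 5, 7, 11, 13, 17, 19, 23, 29, 31, 37]. For each, χ(p) = 1 if p ≡ 1 mod 4, χ(p) = −1 if p ≡ 3 mod 4. Taking (1 − χ(p)/p^4)^(-1) = p^4/(p^4 − χ(p)): (1 − (-1)/3^4)^(-1) · (1 − (1)/5^4)^(-1) · (1 − (-1)/7^4)^(-1) · (1 − (-1)/11^4)^(-1) · (1 − (1)/13^4)^(-1) · (1 − (1)/17^4)^(-1) · (1 − (-1)/19^4)^(-1) · (1 − (-1)/23^4)^(-1) · (1 − (1)/29^4)^(-1) · (1 − (-1)/31^4)^(-1) · (1 − (1)/37^4)^(-1) = 36907491853859640421662745584761054387/37320078298954450639637508295357366272.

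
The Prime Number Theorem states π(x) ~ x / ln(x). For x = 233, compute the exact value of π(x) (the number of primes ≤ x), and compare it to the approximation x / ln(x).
π(233) = 51;  x/ln(x) ≈ 42.74;  relative error ≈ 16.19%.

Directly count primes up to 233: π(233) = 51. The PNT approximation gives 233/ln(233) ≈ 233/5.45104 ≈ 42.74. Relative error (π(x) − x/ln(x)) / π(x) ≈ 16.19%; the approximation is known to undercount slightly (Li(x) is a better estimate).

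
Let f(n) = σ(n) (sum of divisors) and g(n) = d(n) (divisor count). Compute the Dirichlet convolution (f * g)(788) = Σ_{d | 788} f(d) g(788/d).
(σ * d)(788) = 3200

Divisors of 788: [1, 2, 4, 197, 394, 788]. For each d | 788:
  d = 1: σ(1) · d(788/1) = 1 · 6 = 6
  d = 2: σ(2) · d(788/2) = 3 · 4 = 12
  d = 4: σ(4) · d(788/4) = 7 · 2 = 14
  d = 197: σ(197) · d(788/197) = 198 · 3 = 594
  d = 394: σ(394) · d(788/394) = 594 · 2 = 1188
  d = 788: σ(788) · d(788/788) = 1386 · 1 = 1386
Summing: (σ * d)(788) = 6 + 12 + 14 + 594 + 1188 + 1386 = 3200.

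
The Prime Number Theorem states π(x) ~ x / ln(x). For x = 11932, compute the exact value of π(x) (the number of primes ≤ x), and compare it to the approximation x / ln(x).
π(11932) = 1429;  x/ln(x) ≈ 1271.12;  relative error ≈ 11.05%.

Directly count primes up to 11932: π(11932) = 1429. The PNT approximation gives 11932/ln(11932) ≈ 11932/9.38698 ≈ 1271.12. Relative error (π(x) − x/ln(x)) / π(x) ≈ 11.05%; the approximation is known to undercount slightly (Li(x) is a better estimate).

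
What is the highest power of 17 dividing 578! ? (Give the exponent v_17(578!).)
v_17(578!) = 36

Legendre's formula: v_p(n!) = Σ_{k ≥ 1} ⌊n / p^k⌋. For p = 17, n = 578, the terms are:
  ⌊578/17^1⌋ = ⌊578/17⌋ = 34
  ⌊578/17^2⌋ = ⌊578/289⌋ = 2
(the next term ⌊578/17^3⌋ = 0, terminating the sum). Summing: v_17(578!) = 34 + 2 = 36.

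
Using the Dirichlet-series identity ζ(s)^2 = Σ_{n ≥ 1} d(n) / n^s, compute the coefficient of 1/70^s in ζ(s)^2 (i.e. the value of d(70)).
d(70) = 8

ζ(s)^2 = (Σ 1/m^s)(Σ 1/k^s). The coefficient of 1/n^s in the product is the number of ordered pairs (m, k) with mk = n, which equals d(n). For n = 70, divisors are [1, 2, 5, 7, 10, 14, 35, 70], so d(70) = 8.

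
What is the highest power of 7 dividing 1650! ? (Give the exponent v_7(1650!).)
v_7(1650!) = 272

Legendre's formula: v_p(n!) = Σ_{k ≥ 1} ⌊n / p^k⌋. For p = 7, n = 1650, the terms are:
  ⌊1650/7^1⌋ = ⌊1650/7⌋ = 235
  ⌊1650/7^2⌋ = ⌊1650/49⌋ = 33
  ⌊1650/7^3⌋ = ⌊1650/343⌋ = 4
(the next term ⌊1650/7^4⌋ = 0, terminating the sum). Summing: v_7(1650!) = 235 + 33 + 4 = 272.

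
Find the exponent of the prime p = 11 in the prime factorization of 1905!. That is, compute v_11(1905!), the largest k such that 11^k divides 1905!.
v_11(1905!) = 189

Legendre's formula: v_p(n!) = Σ_{k ≥ 1} ⌊n / p^k⌋. For p = 11, n = 1905, the terms are:
  ⌊1905/11^1⌋ = ⌊1905/11⌋ = 173
  ⌊1905/11^2⌋ = ⌊1905/121⌋ = 15
  ⌊1905/11^3⌋ = ⌊1905/1331⌋ = 1
(the next term ⌊1905/11^4⌋ = 0, terminating the sum). Summing: v_11(1905!) = 173 + 15 + 1 = 189.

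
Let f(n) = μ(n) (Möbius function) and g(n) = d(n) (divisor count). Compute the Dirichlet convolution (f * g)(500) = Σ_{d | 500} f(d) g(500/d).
(μ * d)(500) = 1

Divisors of 500: [1, 2, 4, 5, 10, 20, 25, 50, 100, 125, 250, 500]. For each d | 500:
  d = 1: μ(1) · d(500/1) = 1 · 12 = 12
  d = 2: μ(2) · d(500/2) = -1 · 8 = -8
  d = 4: μ(4) · d(500/4) = 0 · 4 = 0
  d = 5: μ(5) · d(500/5) = -1 · 9 = -9
  d = 10: μ(10) · d(500/10) = 1 · 6 = 6
  d = 20: μ(20) · d(500/20) = 0 · 3 = 0
  d = 25: μ(25) · d(500/25) = 0 · 6 = 0
  d = 50: μ(50) · d(500/50) = 0 · 4 = 0
  d = 100: μ(100) · d(500/100) = 0 · 2 = 0
  d = 125: μ(125) · d(500/125) = 0 · 3 = 0
  d = 250: μ(250) · d(500/250) = 0 · 2 = 0
  d = 500: μ(500) · d(500/500) = 0 · 1 = 0
Summing: (μ * d)(500) = 12 + -8 + 0 + -9 + 6 + 0 + 0 + 0 + 0 + 0 + 0 + 0 = 1.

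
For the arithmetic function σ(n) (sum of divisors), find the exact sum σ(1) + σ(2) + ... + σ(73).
Σ_{n ≤ 73} σ(n) = 4406

Compute σ(n) for each 1 ≤ n ≤ 73: σ(1) = 1, σ(2) = 3, σ(3) = 4, σ(4) = 7, σ(5) = 6, σ(6) = 12, σ(7) = 8, σ(8) = 15, σ(9) = 13, σ(10) = 18, σ(11) = 12, σ(12) = 28, σ(13) = 14, σ(14) = 24, σ(15) = 24, σ(16) = 31, σ(17) = 18, σ(18) = 39, σ(19) = 20, σ(20) = 42, σ(21) = 32, σ(22) = 36, σ(23) = 24, σ(24) = 60, σ(25) = 31, σ(26) = 42, σ(27) = 40, σ(28) = 56, σ(29) = 30, σ(30) = 72, σ(31) = 32, σ(32) = 63, σ(33) = 48, σ(34) = 54, σ(35) = 48, σ(36) = 91, σ(37) = 38, σ(38) = 60, σ(39) = 56, σ(40) = 90, σ(41) = 42, σ(42) = 96, σ(43) = 44, σ(44) = 84, σ(45) = 78, σ(46) = 72, σ(47) = 48, σ(48) = 124, σ(49) = 57, σ(50) = 93, σ(51) = 72, σ(52) = 98, σ(53) = 54, σ(54) = 120, σ(55) = 72, σ(56) = 120, σ(57) = 80, σ(58) = 90, σ(59) = 60, σ(60) = 168, σ(61) = 62, σ(62) = 96, σ(63) = 104, σ(64) = 127, σ(65) = 84, σ(66) = 144, σ(67) = 68, σ(68) = 126, σ(69) = 96, σ(70) = 144, σ(71) = 72, σ(72) = 195, σ(73) = 74. Summing all 73 values: 4406. (Average order: Σ_{n ≤ x} σ(n) ~ (π²/12) x². For x = 73, (π²/12)·73² ≈ 4382.93.)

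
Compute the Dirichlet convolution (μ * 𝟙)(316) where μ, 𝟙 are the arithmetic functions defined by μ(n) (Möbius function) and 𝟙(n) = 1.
(μ * 𝟙)(316) = 0

Divisors of 316: [1, 2, 4, 79, 158, 316]. For each d | 316:
  d = 1: μ(1) · 𝟙(316/1) = 1 · 1 = 1
  d = 2: μ(2) · 𝟙(316/2) = -1 · 1 = -1
  d = 4: μ(4) · 𝟙(316/4) = 0 · 1 = 0
  d = 79: μ(79) · 𝟙(316/79) = -1 · 1 = -1
  d = 158: μ(158) · 𝟙(316/158) = 1 · 1 = 1
  d = 316: μ(316) · 𝟙(316/316) = 0 · 1 = 0
Summing: (μ * 𝟙)(316) = 1 + -1 + 0 + -1 + 1 + 0 = 0.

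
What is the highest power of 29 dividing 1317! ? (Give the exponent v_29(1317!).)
v_29(1317!) = 46

Legendre's formula: v_p(n!) = Σ_{k ≥ 1} ⌊n / p^k⌋. For p = 29, n = 1317, the terms are:
  ⌊1317/29^1⌋ = ⌊1317/29⌋ = 45
  ⌊1317/29^2⌋ = ⌊1317/841⌋ = 1
(the next term ⌊1317/29^3⌋ = 0, terminating the sum). Summing: v_29(1317!) = 45 + 1 = 46.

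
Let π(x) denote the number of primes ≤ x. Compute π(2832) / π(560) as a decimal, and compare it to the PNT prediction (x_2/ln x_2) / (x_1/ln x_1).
π(2832)/π(560) = 410/102 ≈ 4.0196;  PNT prediction ≈ 4.0260.

π(560) = 102 and π(2832) = 410, so π(2832)/π(560) ≈ 4.0196. The PNT-predicted ratio is (2832/ln(2832)) / (560/ln(560)) ≈ 4.0260. The two agree to within a few percent, as expected.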